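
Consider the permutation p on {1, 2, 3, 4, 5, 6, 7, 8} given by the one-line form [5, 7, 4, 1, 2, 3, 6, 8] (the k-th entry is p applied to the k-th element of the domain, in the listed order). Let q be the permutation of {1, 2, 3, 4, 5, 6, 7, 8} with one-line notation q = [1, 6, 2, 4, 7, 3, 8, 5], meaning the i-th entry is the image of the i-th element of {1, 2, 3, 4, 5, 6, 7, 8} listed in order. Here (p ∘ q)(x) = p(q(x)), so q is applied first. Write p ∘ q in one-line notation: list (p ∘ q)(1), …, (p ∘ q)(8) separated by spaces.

(p ∘ q)(x) = p(q(x)). Computing each image: p(q(1)) = p(1) = 5, p(q(2)) = p(6) = 3, p(q(3)) = p(2) = 7, p(q(4)) = p(4) = 1, p(q(5)) = p(7) = 6, p(q(6)) = p(3) = 4, p(q(7)) = p(8) = 8, p(q(8)) = p(5) = 2.
Hence p ∘ q = [5 3 7 1 6 4 8 2].

5 3 7 1 6 4 8 2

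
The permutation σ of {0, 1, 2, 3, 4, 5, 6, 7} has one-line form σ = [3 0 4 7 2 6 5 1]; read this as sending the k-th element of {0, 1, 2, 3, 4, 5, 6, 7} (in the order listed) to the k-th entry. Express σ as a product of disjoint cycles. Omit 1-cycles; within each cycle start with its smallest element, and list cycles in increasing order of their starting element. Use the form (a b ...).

From 0: 0 → 3 → 7 → 1 → 0, closing the cycle (0 3 7 1).
Continuing from each remaining unvisited element yields (0 3 7 1)(2 4)(5 6).

(0 3 7 1)(2 4)(5 6)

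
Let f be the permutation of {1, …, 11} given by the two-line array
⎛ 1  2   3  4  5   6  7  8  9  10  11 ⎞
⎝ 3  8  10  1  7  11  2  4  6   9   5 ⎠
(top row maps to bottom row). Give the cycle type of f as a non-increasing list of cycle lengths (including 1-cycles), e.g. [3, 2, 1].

[11]

The disjoint cycles are (1, 3, 10, 9, 6, 11, 5, 7, 2, 8, 4), with lengths 11 in non-increasing order.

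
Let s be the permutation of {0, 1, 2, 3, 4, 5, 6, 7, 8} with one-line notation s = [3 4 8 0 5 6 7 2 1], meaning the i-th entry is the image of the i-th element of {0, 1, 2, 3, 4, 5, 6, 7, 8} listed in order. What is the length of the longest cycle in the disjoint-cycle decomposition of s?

Decomposing into disjoint cycles gives (0 3)(1 4 5 6 7 2 8); the longest has length 7.

7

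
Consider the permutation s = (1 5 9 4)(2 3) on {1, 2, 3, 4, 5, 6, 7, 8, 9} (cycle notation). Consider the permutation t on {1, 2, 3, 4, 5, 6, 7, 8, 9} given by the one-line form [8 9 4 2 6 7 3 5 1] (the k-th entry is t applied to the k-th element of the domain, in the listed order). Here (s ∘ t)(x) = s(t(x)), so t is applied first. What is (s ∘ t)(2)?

t(2) = 9, then s(9) = 4; composing gives (s ∘ t)(2) = 4.

4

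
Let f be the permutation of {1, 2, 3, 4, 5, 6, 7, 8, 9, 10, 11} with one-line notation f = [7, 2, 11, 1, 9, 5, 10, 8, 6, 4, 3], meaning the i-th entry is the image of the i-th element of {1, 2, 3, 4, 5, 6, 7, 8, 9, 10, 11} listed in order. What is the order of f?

The disjoint-cycle form of f has cycle lengths 4, 3, 2, 1, 1.
The order of f is the least common multiple of its cycle lengths: lcm(4, 3, 2) = 12.

12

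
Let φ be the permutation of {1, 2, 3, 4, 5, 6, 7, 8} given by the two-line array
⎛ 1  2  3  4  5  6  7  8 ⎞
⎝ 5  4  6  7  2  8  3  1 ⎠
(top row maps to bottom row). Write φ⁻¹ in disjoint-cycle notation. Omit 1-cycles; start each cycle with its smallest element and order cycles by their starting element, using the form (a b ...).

(1 8 6 3 7 4 2 5)

The cycle decomposition of φ is (1 5 2 4 7 3 6 8).
Reversing each cycle (and rotating so the smallest element leads) gives φ⁻¹ = (1 8 6 3 7 4 2 5).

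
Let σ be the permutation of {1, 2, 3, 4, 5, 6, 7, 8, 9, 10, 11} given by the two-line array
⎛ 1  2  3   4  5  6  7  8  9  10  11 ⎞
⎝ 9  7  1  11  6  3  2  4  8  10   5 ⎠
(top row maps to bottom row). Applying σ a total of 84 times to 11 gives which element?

1

Tracing 11 → 5 → … returns to 11 after 8 steps, so 11 lies in an 8-cycle (1, 9, 8, 4, 11, 5, 6, 3).
Since the cycle has length 8, σ^84 acts on it the same as σ^4 (84 mod 8 = 4).
Stepping 4 places around the cycle: 11 → 5 → 6 → 3 → 1.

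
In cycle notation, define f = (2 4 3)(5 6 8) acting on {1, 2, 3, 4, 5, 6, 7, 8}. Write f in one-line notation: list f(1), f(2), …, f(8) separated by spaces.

Reading each image from the cycles: 1→1, 2→4, 3→2, 4→3, 5→6, 6→8, 7→7, 8→5.
So the one-line form is 1 4 2 3 6 8 7 5.

1 4 2 3 6 8 7 5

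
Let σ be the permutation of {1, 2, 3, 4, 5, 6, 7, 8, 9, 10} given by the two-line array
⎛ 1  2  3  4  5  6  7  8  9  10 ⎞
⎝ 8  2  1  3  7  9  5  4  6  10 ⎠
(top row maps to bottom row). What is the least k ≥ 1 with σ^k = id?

Decomposing into disjoint cycles gives cycle lengths 4, 2, 2, 1, 1.
The order is lcm(4, 2, 2) = 4.

4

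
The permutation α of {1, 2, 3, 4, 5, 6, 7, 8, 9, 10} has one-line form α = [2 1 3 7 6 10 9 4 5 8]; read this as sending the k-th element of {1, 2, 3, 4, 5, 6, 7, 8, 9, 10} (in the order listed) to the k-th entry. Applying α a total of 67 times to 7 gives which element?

Tracing 7 → 9 → … returns to 7 after 7 steps, so 7 lies in a 7-cycle (4 7 9 5 6 10 8).
On a 7-cycle, α^7 is the identity, so α^67 = α^4 there (67 ≡ 4 mod 7).
Advancing 4 steps from 7: 7 → 9 → 5 → 6 → 10.

10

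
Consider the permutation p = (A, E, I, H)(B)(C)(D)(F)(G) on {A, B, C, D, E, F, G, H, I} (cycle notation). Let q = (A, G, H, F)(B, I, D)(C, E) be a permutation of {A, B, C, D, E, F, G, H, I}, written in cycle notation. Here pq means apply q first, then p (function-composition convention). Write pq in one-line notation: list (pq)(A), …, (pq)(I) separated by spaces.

G H I B C E A F D

(pq)(x) = p(q(x)). Computing each image: p(q(A)) = p(G) = G, p(q(B)) = p(I) = H, p(q(C)) = p(E) = I, p(q(D)) = p(B) = B, p(q(E)) = p(C) = C, p(q(F)) = p(A) = E, p(q(G)) = p(H) = A, p(q(H)) = p(F) = F, p(q(I)) = p(D) = D.
Hence pq = [G H I B C E A F D].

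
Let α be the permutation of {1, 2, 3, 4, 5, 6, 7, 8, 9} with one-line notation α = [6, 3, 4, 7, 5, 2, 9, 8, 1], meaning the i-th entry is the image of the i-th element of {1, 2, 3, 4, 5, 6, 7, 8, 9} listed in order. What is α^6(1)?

9

Tracing 1 → 6 → … returns to 1 after 7 steps, so 1 lies in a 7-cycle (1 6 2 3 4 7 9).
Advancing 6 steps from 1: 1 → 6 → 2 → 3 → 4 → 7 → 9.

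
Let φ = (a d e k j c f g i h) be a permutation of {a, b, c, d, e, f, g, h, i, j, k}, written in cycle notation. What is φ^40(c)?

c lies in the 10-cycle (a d e k j c f g i h).
Since the cycle has length 10, φ^40 acts on it the same as φ^0 (40 mod 10 = 0).
So φ^40(c) = c.

c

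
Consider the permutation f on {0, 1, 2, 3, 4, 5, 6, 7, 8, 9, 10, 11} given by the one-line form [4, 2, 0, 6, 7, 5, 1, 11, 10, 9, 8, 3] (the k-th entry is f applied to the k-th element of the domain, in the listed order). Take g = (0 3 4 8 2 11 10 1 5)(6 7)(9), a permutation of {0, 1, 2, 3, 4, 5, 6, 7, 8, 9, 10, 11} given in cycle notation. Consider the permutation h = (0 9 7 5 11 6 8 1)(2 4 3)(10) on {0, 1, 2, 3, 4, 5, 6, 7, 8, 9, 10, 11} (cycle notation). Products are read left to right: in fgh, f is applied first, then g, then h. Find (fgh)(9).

7

Apply the permutations in order: f(9) = 9, then g(9) = 9, then h(9) = 7. So (fgh)(9) = 7.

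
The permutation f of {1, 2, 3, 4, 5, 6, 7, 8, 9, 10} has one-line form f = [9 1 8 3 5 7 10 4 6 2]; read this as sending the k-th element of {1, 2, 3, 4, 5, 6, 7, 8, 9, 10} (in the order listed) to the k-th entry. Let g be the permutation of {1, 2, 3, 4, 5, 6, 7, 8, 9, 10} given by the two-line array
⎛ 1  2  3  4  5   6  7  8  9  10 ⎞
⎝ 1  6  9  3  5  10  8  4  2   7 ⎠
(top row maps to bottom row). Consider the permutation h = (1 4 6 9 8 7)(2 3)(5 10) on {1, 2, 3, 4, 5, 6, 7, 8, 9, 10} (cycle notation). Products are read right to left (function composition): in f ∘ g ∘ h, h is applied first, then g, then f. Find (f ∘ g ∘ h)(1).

Apply the permutations in order: h(1) = 4, then g(4) = 3, then f(3) = 8. So (f ∘ g ∘ h)(1) = 8.

8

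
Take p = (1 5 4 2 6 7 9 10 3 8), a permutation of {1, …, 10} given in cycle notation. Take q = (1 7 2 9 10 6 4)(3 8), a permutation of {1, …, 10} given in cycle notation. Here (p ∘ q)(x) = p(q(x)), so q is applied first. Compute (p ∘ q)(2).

10

First apply q: q(2) = 9, then p(9) = 10. Thus (p ∘ q)(2) = 10.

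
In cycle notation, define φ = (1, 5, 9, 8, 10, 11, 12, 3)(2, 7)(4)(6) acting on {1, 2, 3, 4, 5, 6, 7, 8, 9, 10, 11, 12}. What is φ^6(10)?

10 lies in the 8-cycle (1, 5, 9, 8, 10, 11, 12, 3).
Stepping 6 places around the cycle: 10 → 11 → 12 → 3 → 1 → 5 → 9.

9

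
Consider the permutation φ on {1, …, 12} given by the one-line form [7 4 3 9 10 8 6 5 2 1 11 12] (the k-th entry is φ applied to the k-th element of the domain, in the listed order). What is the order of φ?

The disjoint-cycle form of φ has cycle lengths 6, 3, 1, 1, 1.
Since disjoint cycles commute, ord(φ) = lcm(6, 3) = 6.

6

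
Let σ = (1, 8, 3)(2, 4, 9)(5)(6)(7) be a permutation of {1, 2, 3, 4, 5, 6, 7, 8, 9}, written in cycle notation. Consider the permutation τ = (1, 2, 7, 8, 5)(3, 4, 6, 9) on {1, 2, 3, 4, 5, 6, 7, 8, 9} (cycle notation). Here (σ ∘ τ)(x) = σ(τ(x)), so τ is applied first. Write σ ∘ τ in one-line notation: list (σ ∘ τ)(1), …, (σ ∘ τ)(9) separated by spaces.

For each element, apply τ then σ: 1 → 2 → 4; 2 → 7 → 7; 3 → 4 → 9; 4 → 6 → 6; 5 → 1 → 8; 6 → 9 → 2; 7 → 8 → 3; 8 → 5 → 5; 9 → 3 → 1.
So σ ∘ τ in one-line form is 4 7 9 6 8 2 3 5 1.

4 7 9 6 8 2 3 5 1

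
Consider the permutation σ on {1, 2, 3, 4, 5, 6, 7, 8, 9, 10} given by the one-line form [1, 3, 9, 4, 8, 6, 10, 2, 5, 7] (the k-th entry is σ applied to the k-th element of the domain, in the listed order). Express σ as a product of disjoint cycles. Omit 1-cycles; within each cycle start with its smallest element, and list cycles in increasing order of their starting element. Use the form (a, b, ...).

(2, 3, 9, 5, 8)(7, 10)

Start at 2 and follow images: 2 → 3 → 9 → 5 → 8 → 2, giving the cycle (2, 3, 9, 5, 8).
Continuing from each remaining unvisited element yields (2, 3, 9, 5, 8)(7, 10).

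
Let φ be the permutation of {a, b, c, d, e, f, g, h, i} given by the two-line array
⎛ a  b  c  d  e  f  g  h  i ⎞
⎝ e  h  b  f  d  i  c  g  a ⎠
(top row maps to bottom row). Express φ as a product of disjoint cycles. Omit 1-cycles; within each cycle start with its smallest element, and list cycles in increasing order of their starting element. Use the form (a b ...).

(a e d f i)(b h g c)

Start at a and follow images: a → e → d → f → i → a, giving the cycle (a e d f i).
Continuing from each remaining unvisited element yields (a e d f i)(b h g c).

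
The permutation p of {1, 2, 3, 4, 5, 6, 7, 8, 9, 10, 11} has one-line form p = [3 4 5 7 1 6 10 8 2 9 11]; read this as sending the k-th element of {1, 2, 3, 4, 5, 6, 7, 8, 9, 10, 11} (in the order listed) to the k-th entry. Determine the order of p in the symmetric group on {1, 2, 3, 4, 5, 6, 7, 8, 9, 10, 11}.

15

The disjoint-cycle form of p has cycle lengths 5, 3, 1, 1, 1.
The order is lcm(5, 3) = 15.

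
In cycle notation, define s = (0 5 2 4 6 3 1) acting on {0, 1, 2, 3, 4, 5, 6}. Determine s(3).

1

In the cycle (0 5 2 4 6 3 1), 3 is followed by 1, so s(3) = 1.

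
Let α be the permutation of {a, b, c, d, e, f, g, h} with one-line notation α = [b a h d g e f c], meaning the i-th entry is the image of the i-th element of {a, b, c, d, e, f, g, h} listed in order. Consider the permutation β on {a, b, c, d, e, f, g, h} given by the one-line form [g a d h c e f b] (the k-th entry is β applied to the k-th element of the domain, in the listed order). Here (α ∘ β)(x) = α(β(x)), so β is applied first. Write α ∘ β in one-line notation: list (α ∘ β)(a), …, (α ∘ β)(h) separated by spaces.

(α ∘ β)(x) = α(β(x)). Computing each image: α(β(a)) = α(g) = f, α(β(b)) = α(a) = b, α(β(c)) = α(d) = d, α(β(d)) = α(h) = c, α(β(e)) = α(c) = h, α(β(f)) = α(e) = g, α(β(g)) = α(f) = e, α(β(h)) = α(b) = a.
Hence α ∘ β = [f b d c h g e a].

f b d c h g e a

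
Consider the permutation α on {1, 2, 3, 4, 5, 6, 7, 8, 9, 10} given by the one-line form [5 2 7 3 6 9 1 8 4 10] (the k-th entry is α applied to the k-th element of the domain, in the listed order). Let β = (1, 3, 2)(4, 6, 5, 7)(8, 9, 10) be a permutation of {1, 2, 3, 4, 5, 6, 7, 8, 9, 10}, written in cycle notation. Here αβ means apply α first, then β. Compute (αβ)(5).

5

(αβ)(5) = β(α(5)). α(5) = 6, then β(6) = 5. So (αβ)(5) = 5.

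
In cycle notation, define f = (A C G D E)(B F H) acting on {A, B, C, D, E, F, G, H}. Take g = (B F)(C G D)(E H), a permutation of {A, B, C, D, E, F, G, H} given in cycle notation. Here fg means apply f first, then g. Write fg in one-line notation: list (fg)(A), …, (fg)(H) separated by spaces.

(fg)(x) = g(f(x)). Computing each image: g(f(A)) = g(C) = G, g(f(B)) = g(F) = B, g(f(C)) = g(G) = D, g(f(D)) = g(E) = H, g(f(E)) = g(A) = A, g(f(F)) = g(H) = E, g(f(G)) = g(D) = C, g(f(H)) = g(B) = F.
Hence fg = [G B D H A E C F].

G B D H A E C F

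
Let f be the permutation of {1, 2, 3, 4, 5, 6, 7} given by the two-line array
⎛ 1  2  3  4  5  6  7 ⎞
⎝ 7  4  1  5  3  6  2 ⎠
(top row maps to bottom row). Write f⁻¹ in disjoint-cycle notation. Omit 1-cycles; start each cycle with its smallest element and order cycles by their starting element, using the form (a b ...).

The cycle decomposition of f is (1 7 2 4 5 3).
The inverse reverses every cycle; in canonical form, f⁻¹ = (1 3 5 4 2 7).

(1 3 5 4 2 7)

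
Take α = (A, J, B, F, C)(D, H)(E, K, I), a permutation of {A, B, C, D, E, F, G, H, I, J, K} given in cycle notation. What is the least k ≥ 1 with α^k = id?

The disjoint cycles have lengths 5, 3, 2, 1.
The order of α is the least common multiple of its cycle lengths: lcm(5, 3, 2) = 30.

30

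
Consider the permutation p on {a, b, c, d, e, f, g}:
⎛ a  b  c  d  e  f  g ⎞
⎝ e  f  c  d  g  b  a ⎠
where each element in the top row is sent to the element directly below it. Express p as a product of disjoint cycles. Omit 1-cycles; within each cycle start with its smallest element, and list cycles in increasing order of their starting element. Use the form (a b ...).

(a e g)(b f)

From a: a → e → g → a, closing the cycle (a e g).
Continuing from each remaining unvisited element yields (a e g)(b f).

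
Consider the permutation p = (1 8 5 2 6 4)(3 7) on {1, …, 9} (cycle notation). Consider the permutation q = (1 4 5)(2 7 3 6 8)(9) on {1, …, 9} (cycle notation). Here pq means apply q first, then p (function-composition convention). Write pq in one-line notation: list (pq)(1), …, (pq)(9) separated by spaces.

(pq)(x) = p(q(x)). Computing each image: p(q(1)) = p(4) = 1, p(q(2)) = p(7) = 3, p(q(3)) = p(6) = 4, p(q(4)) = p(5) = 2, p(q(5)) = p(1) = 8, p(q(6)) = p(8) = 5, p(q(7)) = p(3) = 7, p(q(8)) = p(2) = 6, p(q(9)) = p(9) = 9.
Hence pq = [1 3 4 2 8 5 7 6 9].

1 3 4 2 8 5 7 6 9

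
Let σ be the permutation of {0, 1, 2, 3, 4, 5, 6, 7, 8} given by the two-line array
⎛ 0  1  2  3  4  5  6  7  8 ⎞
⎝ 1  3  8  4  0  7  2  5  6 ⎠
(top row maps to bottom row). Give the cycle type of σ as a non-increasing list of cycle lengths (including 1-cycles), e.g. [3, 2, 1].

The disjoint cycles are (0 1 3 4)(2 8 6)(5 7), with lengths 4, 3, 2 in non-increasing order.

[4, 3, 2]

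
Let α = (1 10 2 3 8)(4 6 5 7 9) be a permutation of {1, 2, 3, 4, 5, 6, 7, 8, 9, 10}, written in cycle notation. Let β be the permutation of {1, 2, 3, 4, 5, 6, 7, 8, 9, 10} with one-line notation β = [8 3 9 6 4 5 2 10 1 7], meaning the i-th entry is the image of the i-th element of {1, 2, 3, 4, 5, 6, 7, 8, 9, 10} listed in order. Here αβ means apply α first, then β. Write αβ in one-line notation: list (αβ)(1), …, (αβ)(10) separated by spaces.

Chase each element through α then β: 1 → 10 → 7; 2 → 3 → 9; 3 → 8 → 10; 4 → 6 → 5; 5 → 7 → 2; 6 → 5 → 4; 7 → 9 → 1; 8 → 1 → 8; 9 → 4 → 6; 10 → 2 → 3.
Collecting the images, αβ = [7 9 10 5 2 4 1 8 6 3].

7 9 10 5 2 4 1 8 6 3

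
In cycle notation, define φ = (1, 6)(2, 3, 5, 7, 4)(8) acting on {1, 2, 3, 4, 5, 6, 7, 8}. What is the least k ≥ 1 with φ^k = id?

10

The cycle type of φ is (5, 2, 1).
The order of φ is the least common multiple of its cycle lengths: lcm(5, 2) = 10.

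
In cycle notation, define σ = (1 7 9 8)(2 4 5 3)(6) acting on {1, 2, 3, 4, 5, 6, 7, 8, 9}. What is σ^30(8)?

7

8 lies in the 4-cycle (1 7 9 8).
On a 4-cycle, σ^4 is the identity, so σ^30 = σ^2 there (30 ≡ 2 mod 4).
Advancing 2 steps from 8: 8 → 1 → 7.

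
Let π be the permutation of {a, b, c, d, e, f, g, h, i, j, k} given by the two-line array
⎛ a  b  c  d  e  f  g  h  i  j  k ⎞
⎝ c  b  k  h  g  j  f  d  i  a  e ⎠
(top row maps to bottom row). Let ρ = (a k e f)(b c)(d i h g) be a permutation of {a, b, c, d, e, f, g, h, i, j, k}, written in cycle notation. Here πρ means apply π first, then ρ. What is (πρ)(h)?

(πρ)(h) = ρ(π(h)). π(h) = d, then ρ(d) = i. So (πρ)(h) = i.

i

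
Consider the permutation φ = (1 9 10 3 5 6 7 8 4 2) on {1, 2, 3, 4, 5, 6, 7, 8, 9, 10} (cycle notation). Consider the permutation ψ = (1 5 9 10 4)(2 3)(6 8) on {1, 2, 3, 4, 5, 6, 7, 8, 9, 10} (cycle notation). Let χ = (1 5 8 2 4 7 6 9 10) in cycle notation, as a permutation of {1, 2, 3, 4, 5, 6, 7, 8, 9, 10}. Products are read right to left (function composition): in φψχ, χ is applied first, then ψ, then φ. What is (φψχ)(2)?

9

(φψχ)(2) = φ(ψ(χ(2))). χ(2) = 4, then ψ(4) = 1, then φ(1) = 9, so the result is 9.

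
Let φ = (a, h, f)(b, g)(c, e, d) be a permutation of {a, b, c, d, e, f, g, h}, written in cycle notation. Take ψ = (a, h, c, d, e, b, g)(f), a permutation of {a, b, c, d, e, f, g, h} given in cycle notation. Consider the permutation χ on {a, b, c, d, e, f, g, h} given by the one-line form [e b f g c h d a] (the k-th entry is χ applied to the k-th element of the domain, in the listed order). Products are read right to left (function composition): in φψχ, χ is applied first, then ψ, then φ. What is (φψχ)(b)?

Chase b: χ(b) = b; ψ(b) = g; φ(g) = b. Hence (φψχ)(b) = b.

b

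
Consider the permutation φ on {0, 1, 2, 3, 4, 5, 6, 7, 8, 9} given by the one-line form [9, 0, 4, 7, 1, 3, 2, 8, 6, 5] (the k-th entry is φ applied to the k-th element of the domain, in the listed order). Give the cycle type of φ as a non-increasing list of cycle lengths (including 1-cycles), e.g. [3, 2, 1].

The disjoint cycles are (0, 9, 5, 3, 7, 8, 6, 2, 4, 1), with lengths 10 in non-increasing order.

[10]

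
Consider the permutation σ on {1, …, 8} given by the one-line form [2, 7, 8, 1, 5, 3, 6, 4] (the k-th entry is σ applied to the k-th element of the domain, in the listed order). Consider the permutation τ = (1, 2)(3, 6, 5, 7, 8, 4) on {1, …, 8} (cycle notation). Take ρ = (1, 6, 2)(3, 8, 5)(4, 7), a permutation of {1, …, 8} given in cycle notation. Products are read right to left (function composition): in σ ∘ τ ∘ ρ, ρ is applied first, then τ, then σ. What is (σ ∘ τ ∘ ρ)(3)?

Chase 3: ρ(3) = 8; τ(8) = 4; σ(4) = 1. Hence (σ ∘ τ ∘ ρ)(3) = 1.

1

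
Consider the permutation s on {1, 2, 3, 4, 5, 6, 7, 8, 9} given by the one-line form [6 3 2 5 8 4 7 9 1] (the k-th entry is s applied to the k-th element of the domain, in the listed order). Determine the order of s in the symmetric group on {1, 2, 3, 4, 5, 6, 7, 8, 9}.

6

Decomposing into disjoint cycles gives cycle lengths 6, 2, 1.
Since disjoint cycles commute, ord(s) = lcm(6, 2) = 6.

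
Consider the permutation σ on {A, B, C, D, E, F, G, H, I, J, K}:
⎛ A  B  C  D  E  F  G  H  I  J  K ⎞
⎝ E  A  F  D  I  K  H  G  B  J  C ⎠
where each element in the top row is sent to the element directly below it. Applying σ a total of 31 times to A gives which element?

B

Tracing A → E → … returns to A after 4 steps, so A lies in a 4-cycle (A E I B).
On a 4-cycle, σ^4 is the identity, so σ^31 = σ^3 there (31 ≡ 3 mod 4).
Advancing 3 steps from A: A → E → I → B.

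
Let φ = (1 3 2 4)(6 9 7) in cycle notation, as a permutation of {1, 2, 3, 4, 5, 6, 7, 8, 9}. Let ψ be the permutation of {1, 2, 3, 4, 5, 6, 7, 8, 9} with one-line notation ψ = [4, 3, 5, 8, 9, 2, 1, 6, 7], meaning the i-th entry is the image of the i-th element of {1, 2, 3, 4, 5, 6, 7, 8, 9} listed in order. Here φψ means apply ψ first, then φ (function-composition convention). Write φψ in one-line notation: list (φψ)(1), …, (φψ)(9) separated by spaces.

(φψ)(x) = φ(ψ(x)). Computing each image: φ(ψ(1)) = φ(4) = 1, φ(ψ(2)) = φ(3) = 2, φ(ψ(3)) = φ(5) = 5, φ(ψ(4)) = φ(8) = 8, φ(ψ(5)) = φ(9) = 7, φ(ψ(6)) = φ(2) = 4, φ(ψ(7)) = φ(1) = 3, φ(ψ(8)) = φ(6) = 9, φ(ψ(9)) = φ(7) = 6.
Hence φψ = [1 2 5 8 7 4 3 9 6].

1 2 5 8 7 4 3 9 6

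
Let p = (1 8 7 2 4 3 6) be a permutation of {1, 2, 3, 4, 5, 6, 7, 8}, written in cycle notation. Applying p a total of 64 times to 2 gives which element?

2 lies in the 7-cycle (1 8 7 2 4 3 6).
On a 7-cycle, p^7 is the identity, so p^64 = p^1 there (64 ≡ 1 mod 7).
Stepping 1 place around the cycle: 2 → 4.

4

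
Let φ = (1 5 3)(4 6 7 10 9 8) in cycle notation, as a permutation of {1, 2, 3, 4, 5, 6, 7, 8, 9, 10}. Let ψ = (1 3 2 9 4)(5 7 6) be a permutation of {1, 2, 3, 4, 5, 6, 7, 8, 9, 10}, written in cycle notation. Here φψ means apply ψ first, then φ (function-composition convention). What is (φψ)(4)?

5

(φψ)(4) = φ(ψ(4)). ψ(4) = 1, then φ(1) = 5. So (φψ)(4) = 5.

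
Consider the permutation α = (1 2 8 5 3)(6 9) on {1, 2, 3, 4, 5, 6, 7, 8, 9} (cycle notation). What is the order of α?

10

The disjoint cycles have lengths 5, 2, 1, 1.
The order is lcm(5, 2) = 10.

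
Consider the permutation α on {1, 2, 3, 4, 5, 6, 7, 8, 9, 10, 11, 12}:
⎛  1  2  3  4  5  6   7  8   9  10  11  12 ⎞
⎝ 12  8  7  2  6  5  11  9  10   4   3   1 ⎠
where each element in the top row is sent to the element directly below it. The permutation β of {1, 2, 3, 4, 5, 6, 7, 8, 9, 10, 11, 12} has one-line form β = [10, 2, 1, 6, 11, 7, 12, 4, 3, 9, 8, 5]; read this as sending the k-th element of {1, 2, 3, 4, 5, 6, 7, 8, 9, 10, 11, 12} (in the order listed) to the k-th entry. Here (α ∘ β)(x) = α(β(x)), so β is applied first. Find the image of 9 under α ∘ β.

First apply β: β(9) = 3, then α(3) = 7. Thus (α ∘ β)(9) = 7.

7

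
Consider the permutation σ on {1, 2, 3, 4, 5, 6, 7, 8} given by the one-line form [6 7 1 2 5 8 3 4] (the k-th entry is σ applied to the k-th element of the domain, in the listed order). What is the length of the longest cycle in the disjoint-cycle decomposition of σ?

Decomposing into disjoint cycles gives (1 6 8 4 2 7 3); the longest has length 7.

7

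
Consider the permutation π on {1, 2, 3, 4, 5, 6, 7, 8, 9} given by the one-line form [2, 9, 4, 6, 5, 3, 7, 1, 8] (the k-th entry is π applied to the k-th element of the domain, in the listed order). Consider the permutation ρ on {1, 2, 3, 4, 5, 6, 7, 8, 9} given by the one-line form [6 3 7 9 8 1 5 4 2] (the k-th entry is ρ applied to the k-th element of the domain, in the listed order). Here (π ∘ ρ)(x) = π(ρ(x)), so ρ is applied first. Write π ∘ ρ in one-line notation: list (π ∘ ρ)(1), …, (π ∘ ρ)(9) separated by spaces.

For each element, apply ρ then π: 1 → 6 → 3; 2 → 3 → 4; 3 → 7 → 7; 4 → 9 → 8; 5 → 8 → 1; 6 → 1 → 2; 7 → 5 → 5; 8 → 4 → 6; 9 → 2 → 9.
Collecting the images, π ∘ ρ = [3 4 7 8 1 2 5 6 9].

3 4 7 8 1 2 5 6 9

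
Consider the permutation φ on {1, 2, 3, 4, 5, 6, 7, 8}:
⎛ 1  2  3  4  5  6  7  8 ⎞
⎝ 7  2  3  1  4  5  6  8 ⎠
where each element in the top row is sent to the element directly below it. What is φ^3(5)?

7

Tracing 5 → 4 → … returns to 5 after 5 steps, so 5 lies in a 5-cycle (1, 7, 6, 5, 4).
Advancing 3 steps from 5: 5 → 4 → 1 → 7.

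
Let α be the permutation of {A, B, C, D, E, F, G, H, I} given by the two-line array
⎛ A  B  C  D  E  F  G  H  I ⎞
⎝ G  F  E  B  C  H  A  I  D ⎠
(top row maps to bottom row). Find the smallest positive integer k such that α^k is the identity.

10

Decomposing into disjoint cycles gives cycle lengths 5, 2, 2.
The order of α is the least common multiple of its cycle lengths: lcm(5, 2, 2) = 10.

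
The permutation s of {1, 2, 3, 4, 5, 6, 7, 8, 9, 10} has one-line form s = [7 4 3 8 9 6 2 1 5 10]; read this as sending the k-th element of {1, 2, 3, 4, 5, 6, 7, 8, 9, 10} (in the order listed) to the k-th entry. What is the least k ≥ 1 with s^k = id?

10

The disjoint-cycle form of s has cycle lengths 5, 2, 1, 1, 1.
The order is lcm(5, 2) = 10.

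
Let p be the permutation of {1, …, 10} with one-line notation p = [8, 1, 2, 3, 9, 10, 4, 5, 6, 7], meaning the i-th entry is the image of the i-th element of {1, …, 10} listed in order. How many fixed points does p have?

0

No element satisfies p(x) = x, so there are 0 fixed points.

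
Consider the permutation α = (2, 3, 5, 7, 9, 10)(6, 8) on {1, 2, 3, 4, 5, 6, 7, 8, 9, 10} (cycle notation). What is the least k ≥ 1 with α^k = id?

The cycle type of α is (6, 2, 1, 1).
The order is lcm(6, 2) = 6.

6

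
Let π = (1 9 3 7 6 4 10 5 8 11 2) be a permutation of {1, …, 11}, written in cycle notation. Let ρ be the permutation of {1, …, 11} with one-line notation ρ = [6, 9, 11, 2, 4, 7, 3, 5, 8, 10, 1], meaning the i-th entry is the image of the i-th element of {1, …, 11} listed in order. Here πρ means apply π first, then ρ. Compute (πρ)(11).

9

First apply π: π(11) = 2, then ρ(2) = 9. Thus (πρ)(11) = 9.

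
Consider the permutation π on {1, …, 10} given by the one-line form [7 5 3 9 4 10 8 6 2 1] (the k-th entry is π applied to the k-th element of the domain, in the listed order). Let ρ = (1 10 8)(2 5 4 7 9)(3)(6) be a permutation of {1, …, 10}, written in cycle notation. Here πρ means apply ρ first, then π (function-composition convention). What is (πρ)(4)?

8

(πρ)(4) = π(ρ(4)). ρ(4) = 7, then π(7) = 8. So (πρ)(4) = 8.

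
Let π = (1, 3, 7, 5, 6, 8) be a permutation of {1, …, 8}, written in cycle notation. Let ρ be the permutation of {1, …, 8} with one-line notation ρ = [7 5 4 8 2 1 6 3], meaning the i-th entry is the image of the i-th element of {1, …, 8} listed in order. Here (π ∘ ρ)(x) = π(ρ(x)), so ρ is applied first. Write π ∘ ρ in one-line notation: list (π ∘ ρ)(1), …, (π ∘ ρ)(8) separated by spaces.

(π ∘ ρ)(x) = π(ρ(x)). Computing each image: π(ρ(1)) = π(7) = 5, π(ρ(2)) = π(5) = 6, π(ρ(3)) = π(4) = 4, π(ρ(4)) = π(8) = 1, π(ρ(5)) = π(2) = 2, π(ρ(6)) = π(1) = 3, π(ρ(7)) = π(6) = 8, π(ρ(8)) = π(3) = 7.
Hence π ∘ ρ = [5 6 4 1 2 3 8 7].

5 6 4 1 2 3 8 7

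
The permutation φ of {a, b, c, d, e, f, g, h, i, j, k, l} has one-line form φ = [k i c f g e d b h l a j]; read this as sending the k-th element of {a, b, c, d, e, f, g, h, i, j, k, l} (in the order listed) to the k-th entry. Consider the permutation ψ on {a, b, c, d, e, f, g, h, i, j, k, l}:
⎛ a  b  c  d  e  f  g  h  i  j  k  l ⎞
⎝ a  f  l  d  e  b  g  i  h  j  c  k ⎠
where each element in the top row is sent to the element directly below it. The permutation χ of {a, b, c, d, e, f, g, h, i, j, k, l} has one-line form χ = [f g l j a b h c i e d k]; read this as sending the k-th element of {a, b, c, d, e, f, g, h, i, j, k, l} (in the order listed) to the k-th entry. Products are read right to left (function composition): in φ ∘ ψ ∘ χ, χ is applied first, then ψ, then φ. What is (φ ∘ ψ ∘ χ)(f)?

e

Apply the permutations in order: χ(f) = b, then ψ(b) = f, then φ(f) = e. So (φ ∘ ψ ∘ χ)(f) = e.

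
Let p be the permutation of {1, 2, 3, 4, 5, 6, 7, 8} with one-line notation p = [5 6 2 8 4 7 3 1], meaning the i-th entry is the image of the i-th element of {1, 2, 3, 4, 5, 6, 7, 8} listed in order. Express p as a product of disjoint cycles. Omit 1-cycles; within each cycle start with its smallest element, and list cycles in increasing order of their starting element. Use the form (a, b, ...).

(1, 5, 4, 8)(2, 6, 7, 3)

From 1: 1 → 5 → 4 → 8 → 1, closing the cycle (1, 5, 4, 8).
Continuing from each remaining unvisited element yields (1, 5, 4, 8)(2, 6, 7, 3).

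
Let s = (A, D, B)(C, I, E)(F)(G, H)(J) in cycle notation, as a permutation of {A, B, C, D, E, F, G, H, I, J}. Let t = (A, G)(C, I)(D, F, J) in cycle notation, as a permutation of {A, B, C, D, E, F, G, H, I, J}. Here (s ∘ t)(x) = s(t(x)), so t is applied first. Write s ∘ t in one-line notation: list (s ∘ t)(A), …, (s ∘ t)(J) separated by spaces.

H A E F C J D G I B

For each element, apply t then s: A → G → H; B → B → A; C → I → E; D → F → F; E → E → C; F → J → J; G → A → D; H → H → G; I → C → I; J → D → B.
Collecting the images, s ∘ t = [H A E F C J D G I B].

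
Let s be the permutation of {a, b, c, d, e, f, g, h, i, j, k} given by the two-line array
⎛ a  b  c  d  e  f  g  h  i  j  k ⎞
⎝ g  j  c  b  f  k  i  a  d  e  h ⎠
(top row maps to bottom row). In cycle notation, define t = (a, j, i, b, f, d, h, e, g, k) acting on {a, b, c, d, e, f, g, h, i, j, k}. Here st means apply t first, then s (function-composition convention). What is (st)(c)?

c

(st)(c) = s(t(c)). t(c) = c, then s(c) = c. So (st)(c) = c.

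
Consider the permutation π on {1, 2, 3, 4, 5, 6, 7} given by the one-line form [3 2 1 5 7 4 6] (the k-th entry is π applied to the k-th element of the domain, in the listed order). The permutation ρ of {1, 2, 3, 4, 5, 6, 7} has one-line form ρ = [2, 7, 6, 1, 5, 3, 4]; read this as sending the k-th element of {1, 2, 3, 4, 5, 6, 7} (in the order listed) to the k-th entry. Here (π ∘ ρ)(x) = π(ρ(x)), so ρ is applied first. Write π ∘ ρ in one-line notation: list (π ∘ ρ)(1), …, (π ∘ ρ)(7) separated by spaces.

2 6 4 3 7 1 5

(π ∘ ρ)(x) = π(ρ(x)). Computing each image: π(ρ(1)) = π(2) = 2, π(ρ(2)) = π(7) = 6, π(ρ(3)) = π(6) = 4, π(ρ(4)) = π(1) = 3, π(ρ(5)) = π(5) = 7, π(ρ(6)) = π(3) = 1, π(ρ(7)) = π(4) = 5.
Hence π ∘ ρ = [2 6 4 3 7 1 5].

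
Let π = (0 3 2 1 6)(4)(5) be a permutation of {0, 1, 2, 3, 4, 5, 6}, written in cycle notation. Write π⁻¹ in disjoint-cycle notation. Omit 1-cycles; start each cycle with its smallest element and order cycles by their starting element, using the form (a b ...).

(0 6 1 2 3)

Inverting a permutation written in cycle notation just reverses the order within every cycle.
After reversing and putting each cycle's least element first, π⁻¹ = (0 6 1 2 3).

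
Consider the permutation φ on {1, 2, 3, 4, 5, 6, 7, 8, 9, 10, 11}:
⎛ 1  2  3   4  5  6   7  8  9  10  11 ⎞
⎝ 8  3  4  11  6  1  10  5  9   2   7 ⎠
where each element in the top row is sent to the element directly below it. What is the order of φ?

12

The disjoint-cycle form of φ has cycle lengths 6, 4, 1.
The order is lcm(6, 4) = 12.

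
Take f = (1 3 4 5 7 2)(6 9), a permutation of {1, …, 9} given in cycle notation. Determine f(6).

Within (6 9), 6 ↦ 9.

9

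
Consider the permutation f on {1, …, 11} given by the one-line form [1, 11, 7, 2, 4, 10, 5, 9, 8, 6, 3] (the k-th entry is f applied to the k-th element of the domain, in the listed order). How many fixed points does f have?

1

The fixed points (elements with f(x) = x) are {1}, so there is 1.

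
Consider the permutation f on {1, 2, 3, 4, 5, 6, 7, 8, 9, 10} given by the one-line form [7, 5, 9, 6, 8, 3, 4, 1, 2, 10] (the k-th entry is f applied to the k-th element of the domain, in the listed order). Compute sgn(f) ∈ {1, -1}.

1

In disjoint-cycle form the cycle lengths are 9, 1.
A cycle of length ℓ contributes ℓ−1 transpositions, so f is a product of 8 transpositions — even.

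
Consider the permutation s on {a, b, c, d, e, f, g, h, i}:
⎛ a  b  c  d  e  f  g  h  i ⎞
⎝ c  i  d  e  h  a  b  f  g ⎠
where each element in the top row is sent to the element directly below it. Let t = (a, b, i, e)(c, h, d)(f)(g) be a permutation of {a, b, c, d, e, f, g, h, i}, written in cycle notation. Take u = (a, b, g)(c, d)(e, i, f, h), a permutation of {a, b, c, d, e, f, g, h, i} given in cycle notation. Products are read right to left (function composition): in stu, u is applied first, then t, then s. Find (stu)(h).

Apply the permutations in order: u(h) = e, then t(e) = a, then s(a) = c. So (stu)(h) = c.

c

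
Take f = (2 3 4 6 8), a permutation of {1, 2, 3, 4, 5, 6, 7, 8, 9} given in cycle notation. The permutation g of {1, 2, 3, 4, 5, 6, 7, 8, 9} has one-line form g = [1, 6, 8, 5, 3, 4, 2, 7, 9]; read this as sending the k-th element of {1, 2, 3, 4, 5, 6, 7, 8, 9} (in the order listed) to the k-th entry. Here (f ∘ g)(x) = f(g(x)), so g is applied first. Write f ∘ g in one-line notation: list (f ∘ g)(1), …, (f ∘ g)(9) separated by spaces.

(f ∘ g)(x) = f(g(x)). Computing each image: f(g(1)) = f(1) = 1, f(g(2)) = f(6) = 8, f(g(3)) = f(8) = 2, f(g(4)) = f(5) = 5, f(g(5)) = f(3) = 4, f(g(6)) = f(4) = 6, f(g(7)) = f(2) = 3, f(g(8)) = f(7) = 7, f(g(9)) = f(9) = 9.
Hence f ∘ g = [1 8 2 5 4 6 3 7 9].

1 8 2 5 4 6 3 7 9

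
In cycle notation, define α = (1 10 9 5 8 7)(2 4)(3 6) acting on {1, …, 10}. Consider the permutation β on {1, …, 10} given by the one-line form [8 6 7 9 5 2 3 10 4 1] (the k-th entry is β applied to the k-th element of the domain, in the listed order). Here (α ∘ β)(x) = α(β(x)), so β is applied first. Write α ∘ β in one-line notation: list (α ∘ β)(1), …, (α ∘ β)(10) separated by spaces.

7 3 1 5 8 4 6 9 2 10

For each element, apply β then α: 1 → 8 → 7; 2 → 6 → 3; 3 → 7 → 1; 4 → 9 → 5; 5 → 5 → 8; 6 → 2 → 4; 7 → 3 → 6; 8 → 10 → 9; 9 → 4 → 2; 10 → 1 → 10.
Collecting the images, α ∘ β = [7 3 1 5 8 4 6 9 2 10].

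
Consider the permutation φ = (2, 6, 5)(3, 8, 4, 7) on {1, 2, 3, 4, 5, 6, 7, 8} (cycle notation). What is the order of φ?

12

The disjoint cycles have lengths 4, 3, 1.
The order is lcm(4, 3) = 12.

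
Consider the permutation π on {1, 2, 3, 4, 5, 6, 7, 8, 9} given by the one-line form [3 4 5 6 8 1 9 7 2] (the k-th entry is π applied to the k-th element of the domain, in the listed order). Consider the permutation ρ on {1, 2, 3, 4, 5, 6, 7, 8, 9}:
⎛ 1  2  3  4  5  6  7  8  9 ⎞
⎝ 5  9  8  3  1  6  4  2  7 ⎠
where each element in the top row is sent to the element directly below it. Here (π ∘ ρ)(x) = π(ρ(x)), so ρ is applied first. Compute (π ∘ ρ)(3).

7

First apply ρ: ρ(3) = 8, then π(8) = 7. Thus (π ∘ ρ)(3) = 7.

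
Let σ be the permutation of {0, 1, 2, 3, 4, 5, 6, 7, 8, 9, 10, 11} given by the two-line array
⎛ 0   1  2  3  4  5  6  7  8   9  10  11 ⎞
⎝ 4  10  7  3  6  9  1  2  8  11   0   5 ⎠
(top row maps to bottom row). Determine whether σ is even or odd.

In disjoint-cycle form the cycle lengths are 5, 3, 2, 1, 1.
A cycle is odd iff its length is even; σ has 1 even-length cycle, so sgn(σ) = (−1)^1 and σ is odd.

odd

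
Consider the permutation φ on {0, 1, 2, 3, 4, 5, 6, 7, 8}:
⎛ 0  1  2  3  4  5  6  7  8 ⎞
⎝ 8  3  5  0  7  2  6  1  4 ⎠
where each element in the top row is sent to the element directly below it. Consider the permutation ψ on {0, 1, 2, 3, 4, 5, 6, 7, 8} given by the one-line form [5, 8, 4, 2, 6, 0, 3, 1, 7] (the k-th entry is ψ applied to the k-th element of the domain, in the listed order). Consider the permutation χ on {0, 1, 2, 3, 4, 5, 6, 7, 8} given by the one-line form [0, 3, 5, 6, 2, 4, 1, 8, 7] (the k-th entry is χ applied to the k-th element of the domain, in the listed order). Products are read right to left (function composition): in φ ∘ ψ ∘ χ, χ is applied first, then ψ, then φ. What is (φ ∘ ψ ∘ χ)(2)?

(φ ∘ ψ ∘ χ)(2) = φ(ψ(χ(2))). χ(2) = 5, then ψ(5) = 0, then φ(0) = 8, so the result is 8.

8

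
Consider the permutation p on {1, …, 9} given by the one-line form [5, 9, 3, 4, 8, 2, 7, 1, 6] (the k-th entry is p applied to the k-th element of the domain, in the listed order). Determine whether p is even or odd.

even

In disjoint-cycle form the cycle lengths are 3, 3, 1, 1, 1.
A cycle is odd iff its length is even; p has 0 even-length cycles, so sgn(p) = (−1)^0 and p is even.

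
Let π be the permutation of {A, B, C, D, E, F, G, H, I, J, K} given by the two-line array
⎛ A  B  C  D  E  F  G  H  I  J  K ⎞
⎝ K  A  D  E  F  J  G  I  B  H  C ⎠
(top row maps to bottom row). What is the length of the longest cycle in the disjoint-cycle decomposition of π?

10

Decomposing into disjoint cycles gives (A, K, C, D, E, F, J, H, I, B); the longest has length 10.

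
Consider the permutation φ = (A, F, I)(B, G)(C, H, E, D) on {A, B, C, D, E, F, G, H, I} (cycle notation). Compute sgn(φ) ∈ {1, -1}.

1

The cycle lengths are 4, 3, 2.
A cycle is odd iff its length is even; φ has 2 even-length cycles, so sgn(φ) = (−1)^2 and φ is even.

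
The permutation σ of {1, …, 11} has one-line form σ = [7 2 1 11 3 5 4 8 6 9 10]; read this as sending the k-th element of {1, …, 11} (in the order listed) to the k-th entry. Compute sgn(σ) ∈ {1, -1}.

1

In disjoint-cycle form the cycle lengths are 9, 1, 1.
A cycle of length ℓ contributes ℓ−1 transpositions, so σ is a product of 8 transpositions — even.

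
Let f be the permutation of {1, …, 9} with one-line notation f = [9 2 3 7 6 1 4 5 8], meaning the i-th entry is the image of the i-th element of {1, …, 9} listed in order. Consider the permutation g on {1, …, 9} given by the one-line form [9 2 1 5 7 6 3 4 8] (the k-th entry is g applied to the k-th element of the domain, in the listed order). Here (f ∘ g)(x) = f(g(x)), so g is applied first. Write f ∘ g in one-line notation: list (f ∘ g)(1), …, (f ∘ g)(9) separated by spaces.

8 2 9 6 4 1 3 7 5

(f ∘ g)(x) = f(g(x)). Computing each image: f(g(1)) = f(9) = 8, f(g(2)) = f(2) = 2, f(g(3)) = f(1) = 9, f(g(4)) = f(5) = 6, f(g(5)) = f(7) = 4, f(g(6)) = f(6) = 1, f(g(7)) = f(3) = 3, f(g(8)) = f(4) = 7, f(g(9)) = f(8) = 5.
Hence f ∘ g = [8 2 9 6 4 1 3 7 5].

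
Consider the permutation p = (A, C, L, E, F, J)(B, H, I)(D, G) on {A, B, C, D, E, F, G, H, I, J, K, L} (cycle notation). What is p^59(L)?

L lies in the 6-cycle (A, C, L, E, F, J).
Since the cycle has length 6, p^59 acts on it the same as p^5 (59 mod 6 = 5).
Advancing 5 steps from L: L → E → F → J → A → C.

C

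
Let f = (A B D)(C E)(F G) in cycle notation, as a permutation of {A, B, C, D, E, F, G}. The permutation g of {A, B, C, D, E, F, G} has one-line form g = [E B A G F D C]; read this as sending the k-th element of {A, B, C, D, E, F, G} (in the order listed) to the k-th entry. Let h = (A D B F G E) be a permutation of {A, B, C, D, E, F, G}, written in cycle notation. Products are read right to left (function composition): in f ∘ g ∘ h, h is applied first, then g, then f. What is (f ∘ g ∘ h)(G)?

(f ∘ g ∘ h)(G) = f(g(h(G))). h(G) = E, then g(E) = F, then f(F) = G, so the result is G.

G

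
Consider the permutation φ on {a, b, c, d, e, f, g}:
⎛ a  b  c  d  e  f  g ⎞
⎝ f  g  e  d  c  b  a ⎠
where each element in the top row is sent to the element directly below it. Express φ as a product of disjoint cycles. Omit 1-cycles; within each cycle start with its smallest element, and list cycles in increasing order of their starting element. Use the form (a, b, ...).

From a: a → f → b → g → a, closing the cycle (a, f, b, g).
Repeating from the next unused element and collecting all non-trivial cycles gives (a, f, b, g)(c, e).

(a, f, b, g)(c, e)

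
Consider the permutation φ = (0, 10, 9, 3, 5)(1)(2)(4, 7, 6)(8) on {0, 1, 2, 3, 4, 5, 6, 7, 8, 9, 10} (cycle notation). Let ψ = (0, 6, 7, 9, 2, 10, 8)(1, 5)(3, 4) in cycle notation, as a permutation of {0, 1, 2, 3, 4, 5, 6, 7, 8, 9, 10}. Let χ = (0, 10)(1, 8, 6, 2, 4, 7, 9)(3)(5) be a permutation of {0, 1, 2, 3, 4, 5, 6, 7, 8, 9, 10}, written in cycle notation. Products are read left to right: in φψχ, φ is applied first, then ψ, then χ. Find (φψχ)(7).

Chase 7: φ(7) = 6; ψ(6) = 7; χ(7) = 9. Hence (φψχ)(7) = 9.

9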